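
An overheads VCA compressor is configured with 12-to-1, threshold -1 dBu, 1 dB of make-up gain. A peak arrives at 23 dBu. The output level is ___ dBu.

Overshoot: 23 − (-1) = 24 dB.
12:1 compression reduces that to 24/12 = 2 dB over.
Output = -1 + 2 = 1 dBu; make-up adds 1 dB, giving 2 dBu.

2 dBu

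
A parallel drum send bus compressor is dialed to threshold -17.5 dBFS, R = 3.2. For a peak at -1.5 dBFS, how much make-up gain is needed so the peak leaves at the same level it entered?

Without make-up, output = threshold + overshoot/3.2 = -17.5 + 5 = -12.5 dBFS.
Gap to target: 11 dB.

11 dB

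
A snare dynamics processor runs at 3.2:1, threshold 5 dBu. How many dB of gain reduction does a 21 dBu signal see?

The signal is 16 dB above threshold.
After 3.2:1 compression the overshoot becomes 16/3.2 = 5 dB.
Gain reduction = 16 − 5 = 11 dB.

11 dB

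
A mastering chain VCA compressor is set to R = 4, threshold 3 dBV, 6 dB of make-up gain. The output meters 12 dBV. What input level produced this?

Before make-up, the level was 12 − 6 = 6 dBV.
That's 3 dB above the 3 dBV threshold.
Undo the ratio: input overshoot = 3 × 4 = 12 dB, giving input = 15 dBV.

15 dBV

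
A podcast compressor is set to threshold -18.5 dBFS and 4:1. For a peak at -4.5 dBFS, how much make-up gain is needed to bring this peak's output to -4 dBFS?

Without make-up, output = threshold + overshoot/4 = -18.5 + 3.5 = -15 dBFS.
Gap to target: 11 dB.

11 dB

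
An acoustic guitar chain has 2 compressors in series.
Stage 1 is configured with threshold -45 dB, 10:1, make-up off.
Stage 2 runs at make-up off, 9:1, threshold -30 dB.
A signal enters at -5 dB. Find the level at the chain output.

-41 dB

Stage 1: overshoot 40 dB → 40/10 = 4 dB → -41 dB.
Stage 2: below threshold (-41 ≤ -30); passes unchanged; output -41 dB.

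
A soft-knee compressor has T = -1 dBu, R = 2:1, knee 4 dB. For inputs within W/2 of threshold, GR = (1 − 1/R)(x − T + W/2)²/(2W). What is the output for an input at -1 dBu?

-1.25 dBu

x − T + W/2 = -1 − (-1) + 2 = 2.
GR = (1 − 1/2) × 2² / 8 = 0.5 × 4 / 8 = 0.25 dB.
Output = -1 − 0.25 = -1.25 dBu.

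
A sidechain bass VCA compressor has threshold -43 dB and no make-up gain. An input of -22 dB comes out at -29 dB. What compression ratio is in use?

1.5:1

Input overshoot = -22 − (-43) = 21 dB; output overshoot = -29 − (-43) = 14 dB.
Ratio = 21 / 14 = 1.5.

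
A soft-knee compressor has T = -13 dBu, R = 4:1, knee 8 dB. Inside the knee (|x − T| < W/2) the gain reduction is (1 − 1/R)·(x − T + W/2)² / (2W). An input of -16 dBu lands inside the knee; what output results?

x − T + W/2 = -16 − (-13) + 4 = 1.
GR = (1 − 1/4) × 1² / 16 = 0.75 × 1 / 16 = 0.046875 dB.
Output = -16 − 0.046875 = -16.046875 dBu.

-16.046875 dBu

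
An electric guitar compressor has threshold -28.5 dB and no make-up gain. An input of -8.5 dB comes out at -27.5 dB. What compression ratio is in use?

20:1

Input overshoot = -8.5 − (-28.5) = 20 dB; output overshoot = -27.5 − (-28.5) = 1 dB.
Ratio = 20 / 1 = 20.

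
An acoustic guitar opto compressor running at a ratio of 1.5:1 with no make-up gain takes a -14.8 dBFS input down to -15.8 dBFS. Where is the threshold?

Let T be the threshold. Output overshoot = (input overshoot)/R, so -15.8 − T = (-14.8 − T)/1.5.
1.5·(-15.8 − T) = -14.8 − T → 0.5·T = -23.7 − (-14.8) = -8.9.
T = -8.9/0.5 = -17.8 dBFS.

-17.8 dBFS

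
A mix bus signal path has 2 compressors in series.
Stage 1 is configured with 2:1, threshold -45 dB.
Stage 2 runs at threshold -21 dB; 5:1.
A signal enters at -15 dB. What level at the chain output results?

Stage 1: overshoot 30 dB → 30/2 = 15 dB → -30 dB.
Stage 2: -30 dB is at or below the -21 dB threshold — no compression; output -30 dB.

-30 dB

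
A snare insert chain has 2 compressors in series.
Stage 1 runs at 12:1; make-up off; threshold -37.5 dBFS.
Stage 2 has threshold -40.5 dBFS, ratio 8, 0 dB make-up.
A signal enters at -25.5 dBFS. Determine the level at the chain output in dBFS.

Stage 1: overshoot 12 dB → 12/12 = 1 dB → -36.5 dBFS.
Stage 2: 4 dB above -40.5 dBFS, reduced 8:1 to 0.5 dB above → -40 dBFS.

-40 dBFS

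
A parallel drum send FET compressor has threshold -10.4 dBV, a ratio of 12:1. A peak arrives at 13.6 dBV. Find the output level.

Overshoot: 13.6 − (-10.4) = 24 dB.
The 24 dB excess becomes 2 dB after 12:1 reduction.
So the level is -10.4 + 2 = -8.4 dBV.

-8.4 dBV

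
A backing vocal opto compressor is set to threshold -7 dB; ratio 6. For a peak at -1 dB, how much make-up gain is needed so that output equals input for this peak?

Without make-up, output = threshold + overshoot/6 = -7 + 1 = -6 dB.
Gap to target: 5 dB.

5 dB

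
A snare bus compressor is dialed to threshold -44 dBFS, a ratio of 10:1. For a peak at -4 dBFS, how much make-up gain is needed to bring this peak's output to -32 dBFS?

The peak compresses to -44 + 40/10 = -40 dBFS.
To reach -32 dBFS requires -32 − (-40) = 8 dB of make-up.

8 dB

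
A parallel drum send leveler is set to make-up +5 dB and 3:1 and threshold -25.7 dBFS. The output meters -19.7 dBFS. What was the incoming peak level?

Before make-up, the level was -19.7 − 5 = -24.7 dBFS.
The compressed level sits -24.7 − (-25.7) = 1 dB over threshold.
Before 3:1 compression the overshoot was 1 × 3 = 3 dB, so input = -25.7 + 3 = -22.7 dBFS.

-22.7 dBFS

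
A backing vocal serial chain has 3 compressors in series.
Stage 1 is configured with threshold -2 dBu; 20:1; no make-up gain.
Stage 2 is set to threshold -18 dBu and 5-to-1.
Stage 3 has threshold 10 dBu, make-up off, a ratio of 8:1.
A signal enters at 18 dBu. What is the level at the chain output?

-14.6 dBu

Stage 1: 18 dBu is 20 dB over -2 dBu; at 20:1 that becomes 1 dB over, giving -1 dBu.
Stage 2: 17 dB above -18 dBu, reduced 5:1 to 3.4 dB above → -14.6 dBu.
Stage 3: -14.6 dBu is at or below the 10 dBu threshold — no compression; output -14.6 dBu.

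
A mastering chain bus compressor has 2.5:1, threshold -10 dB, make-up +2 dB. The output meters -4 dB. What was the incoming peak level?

Remove make-up: -4 − 2 = -6 dB.
Post-compression overshoot = -6 − (-10) = 4 dB.
Undo the ratio: input overshoot = 4 × 2.5 = 10 dB, giving input = 0 dB.

0 dB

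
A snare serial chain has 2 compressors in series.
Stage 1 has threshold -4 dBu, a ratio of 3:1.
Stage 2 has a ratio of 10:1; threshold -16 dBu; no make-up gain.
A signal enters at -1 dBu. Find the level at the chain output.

Stage 1: -1 dBu is 3 dB over -4 dBu; at 3:1 that becomes 1 dB over, giving -3 dBu.
Stage 2: overshoot 13 dB → 13/10 = 1.3 dB → -14.7 dBu.

-14.7 dBu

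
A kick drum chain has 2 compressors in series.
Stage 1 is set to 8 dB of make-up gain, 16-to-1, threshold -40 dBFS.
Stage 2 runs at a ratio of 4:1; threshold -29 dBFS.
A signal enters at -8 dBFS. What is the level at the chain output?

Stage 1: -8 dBFS is 32 dB over -40 dBFS; at 16:1 that becomes 2 dB over, giving -38 dBFS; +8 dB make-up → -30 dBFS.
Stage 2: -30 dBFS is at or below the -29 dBFS threshold — no compression; output -30 dBFS.

-30 dBFS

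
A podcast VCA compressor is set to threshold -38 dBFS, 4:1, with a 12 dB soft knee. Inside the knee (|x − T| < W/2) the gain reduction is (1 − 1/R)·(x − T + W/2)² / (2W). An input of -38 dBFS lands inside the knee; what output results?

x − T + W/2 = -38 − (-38) + 6 = 6.
GR = (1 − 1/4) × 6² / 24 = 0.75 × 36 / 24 = 1.125 dB.
Output = -38 − 1.125 = -39.125 dBFS.

-39.125 dBFS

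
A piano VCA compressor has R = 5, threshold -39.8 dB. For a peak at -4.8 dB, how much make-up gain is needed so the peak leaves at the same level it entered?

28 dB

Overshoot 35 dB → 35/5 = 7 dB after compression, so the compressed level is -39.8 + 7 = -32.8 dB.
Make-up = target − compressed = -4.8 − (-32.8) = 28 dB.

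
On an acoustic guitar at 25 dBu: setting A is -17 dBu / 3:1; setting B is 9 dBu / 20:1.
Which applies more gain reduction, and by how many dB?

A: GR = 42 − 42/3 = 28 dB.
B: GR = 16 − 16/20 = 15.2 dB.
A applies 12.8 dB more gain reduction.

A, by 12.8 dB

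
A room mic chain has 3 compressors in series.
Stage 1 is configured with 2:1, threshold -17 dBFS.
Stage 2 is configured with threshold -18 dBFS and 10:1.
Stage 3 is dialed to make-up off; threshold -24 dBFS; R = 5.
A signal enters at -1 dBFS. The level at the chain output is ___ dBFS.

Stage 1: overshoot 16 dB → 16/2 = 8 dB → -9 dBFS.
Stage 2: 9 dB above -18 dBFS, reduced 10:1 to 0.9 dB above → -17.1 dBFS.
Stage 3: -17.1 dBFS is 6.9 dB over -24 dBFS; at 5:1 that becomes 1.38 dB over, giving -22.62 dBFS.

-22.62 dBFS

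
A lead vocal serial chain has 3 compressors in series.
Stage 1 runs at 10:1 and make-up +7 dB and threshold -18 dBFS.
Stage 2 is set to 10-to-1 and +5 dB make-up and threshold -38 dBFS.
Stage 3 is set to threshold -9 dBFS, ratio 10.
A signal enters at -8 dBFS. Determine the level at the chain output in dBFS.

-30.2 dBFS

Stage 1: -8 dBFS is 10 dB over -18 dBFS; at 10:1 that becomes 1 dB over, giving -17 dBFS; +7 dB make-up → -10 dBFS.
Stage 2: 28 dB above -38 dBFS, reduced 10:1 to 2.8 dB above → -35.2 dBFS; +5 dB make-up → -30.2 dBFS.
Stage 3: -30.2 dBFS ≤ -9 dBFS, so stage 3 doesn't engage; output -30.2 dBFS.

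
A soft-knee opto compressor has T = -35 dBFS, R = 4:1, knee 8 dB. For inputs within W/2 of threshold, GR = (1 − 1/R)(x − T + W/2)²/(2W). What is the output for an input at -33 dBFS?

-34.6875 dBFS

x − T + W/2 = -33 − (-35) + 4 = 6.
GR = (1 − 1/4) × 6² / 16 = 0.75 × 36 / 16 = 1.6875 dB.
Output = -33 − 1.6875 = -34.6875 dBFS.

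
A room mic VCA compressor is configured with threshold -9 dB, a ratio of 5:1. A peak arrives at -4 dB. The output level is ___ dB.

-8 dB

Overshoot: -4 − (-9) = 5 dB.
At 5:1 the overshoot is divided by 5, leaving 1 dB above threshold.
That puts the output at -8 dB.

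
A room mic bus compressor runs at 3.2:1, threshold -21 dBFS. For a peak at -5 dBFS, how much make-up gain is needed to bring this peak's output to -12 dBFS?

4 dB

Without make-up, output = threshold + overshoot/3.2 = -21 + 5 = -16 dBFS.
Gap to target: 4 dB.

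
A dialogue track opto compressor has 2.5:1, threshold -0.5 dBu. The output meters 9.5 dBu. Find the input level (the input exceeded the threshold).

Post-compression overshoot = 9.5 − (-0.5) = 10 dB.
Input overshoot = R × output overshoot = 25 dB → input = -0.5 + 25 = 24.5 dBu.

24.5 dBu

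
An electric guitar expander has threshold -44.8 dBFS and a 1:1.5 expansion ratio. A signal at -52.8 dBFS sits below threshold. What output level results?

Undershoot = (-44.8) − (-52.8) = 8 dB.
At 1:1.5, that expands to 12 dB under threshold.
Output = -44.8 − 12 = -56.8 dBFS.

-56.8 dBFS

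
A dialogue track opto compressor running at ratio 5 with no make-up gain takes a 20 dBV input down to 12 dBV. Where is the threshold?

Input is 10 dB above T (since output overshoot × R = input overshoot: (12 − T)·5 = 20 − T gives T = 10 dBV).
Check: 10 + (20 − 10)/5 = 10 + 2 = 12 dBV. ✓

10 dBV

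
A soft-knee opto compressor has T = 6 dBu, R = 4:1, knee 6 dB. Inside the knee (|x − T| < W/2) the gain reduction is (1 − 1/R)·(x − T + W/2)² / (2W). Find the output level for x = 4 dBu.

3.9375 dBu

x − T + W/2 = 4 − 6 + 3 = 1.
GR = (1 − 1/4) × 1² / 12 = 0.75 × 1 / 12 = 0.0625 dB.
Output = 4 − 0.0625 = 3.9375 dBu.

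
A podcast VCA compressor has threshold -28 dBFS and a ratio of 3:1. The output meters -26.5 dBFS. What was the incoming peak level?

-23.5 dBFS

That's 1.5 dB above the -28 dBFS threshold.
Input overshoot = R × output overshoot = 4.5 dB → input = -28 + 4.5 = -23.5 dBFS.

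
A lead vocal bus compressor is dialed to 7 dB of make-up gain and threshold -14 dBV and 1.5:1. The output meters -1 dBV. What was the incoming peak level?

Before make-up, the level was -1 − 7 = -8 dBV.
That's 6 dB above the -14 dBV threshold.
Input overshoot = R × output overshoot = 9 dB → input = -14 + 9 = -5 dBV.

-5 dBV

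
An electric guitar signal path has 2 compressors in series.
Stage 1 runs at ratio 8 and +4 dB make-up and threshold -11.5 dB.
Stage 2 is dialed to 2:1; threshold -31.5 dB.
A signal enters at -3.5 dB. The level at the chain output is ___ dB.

Stage 1: 8 dB above -11.5 dB, reduced 8:1 to 1 dB above → -10.5 dB; +4 dB make-up → -6.5 dB.
Stage 2: 25 dB above -31.5 dB, reduced 2:1 to 12.5 dB above → -19 dB.

-19 dB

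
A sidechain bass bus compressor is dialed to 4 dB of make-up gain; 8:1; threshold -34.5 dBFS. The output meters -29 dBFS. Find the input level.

Stripping the +4 dB make-up gives -33 dBFS at the gain stage.
That's 1.5 dB above the -34.5 dBFS threshold.
Input overshoot = R × output overshoot = 12 dB → input = -34.5 + 12 = -22.5 dBFS.

-22.5 dBFS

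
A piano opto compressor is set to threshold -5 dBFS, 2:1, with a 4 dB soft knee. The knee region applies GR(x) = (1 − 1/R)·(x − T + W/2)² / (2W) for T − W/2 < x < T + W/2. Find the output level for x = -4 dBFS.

x − T + W/2 = -4 − (-5) + 2 = 3.
GR = (1 − 1/2) × 3² / 8 = 0.5 × 9 / 8 = 0.5625 dB.
Output = -4 − 0.5625 = -4.5625 dBFS.

-4.5625 dBFS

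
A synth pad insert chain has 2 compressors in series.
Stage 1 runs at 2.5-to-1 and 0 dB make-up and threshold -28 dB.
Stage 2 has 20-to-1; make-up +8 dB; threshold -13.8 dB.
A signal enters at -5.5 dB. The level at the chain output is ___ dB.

Stage 1: 22.5 dB above -28 dB, reduced 2.5:1 to 9 dB above → -19 dB.
Stage 2: -19 dB is at or below the -13.8 dB threshold — no compression; make-up brings it to -11 dB.

-11 dB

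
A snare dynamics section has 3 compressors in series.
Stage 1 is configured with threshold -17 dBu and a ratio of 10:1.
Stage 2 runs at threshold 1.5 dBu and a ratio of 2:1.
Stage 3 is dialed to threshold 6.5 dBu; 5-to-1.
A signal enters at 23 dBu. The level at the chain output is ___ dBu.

Stage 1: 40 dB above -17 dBu, reduced 10:1 to 4 dB above → -13 dBu.
Stage 2: -13 dBu is at or below the 1.5 dBu threshold — no compression; output -13 dBu.
Stage 3: -13 dBu is at or below the 6.5 dBu threshold — no compression; output -13 dBu.

-13 dBu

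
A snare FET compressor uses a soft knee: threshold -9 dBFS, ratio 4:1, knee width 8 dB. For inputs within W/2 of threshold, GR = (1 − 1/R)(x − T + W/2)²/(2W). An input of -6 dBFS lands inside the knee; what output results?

x − T + W/2 = -6 − (-9) + 4 = 7.
GR = (1 − 1/4) × 7² / 16 = 0.75 × 49 / 16 = 2.296875 dB.
Output = -6 − 2.296875 = -8.296875 dBFS.

-8.296875 dBFS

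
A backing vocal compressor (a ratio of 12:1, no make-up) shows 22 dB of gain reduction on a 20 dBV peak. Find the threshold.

Gain reduction = 20 − (-2) = 22 dB; output overshoot = GR / (R − 1) = 22 / 11 = 2 dB.
Threshold = output − output overshoot = -2 − 2 = -4 dBV.

-4 dBV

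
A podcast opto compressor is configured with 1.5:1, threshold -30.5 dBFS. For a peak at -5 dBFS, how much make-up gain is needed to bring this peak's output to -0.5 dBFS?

The peak compresses to -30.5 + 25.5/1.5 = -13.5 dBFS.
To reach -0.5 dBFS requires -0.5 − (-13.5) = 13 dB of make-up.

13 dB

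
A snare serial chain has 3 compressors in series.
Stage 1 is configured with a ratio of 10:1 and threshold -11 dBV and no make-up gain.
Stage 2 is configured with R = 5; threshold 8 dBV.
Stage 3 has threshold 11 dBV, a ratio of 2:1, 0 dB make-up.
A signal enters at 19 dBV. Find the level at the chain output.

Stage 1: 30 dB above -11 dBV, reduced 10:1 to 3 dB above → -8 dBV.
Stage 2: below threshold (-8 ≤ 8); passes unchanged; output -8 dBV.
Stage 3: -8 dBV is at or below the 11 dBV threshold — no compression; output -8 dBV.

-8 dBV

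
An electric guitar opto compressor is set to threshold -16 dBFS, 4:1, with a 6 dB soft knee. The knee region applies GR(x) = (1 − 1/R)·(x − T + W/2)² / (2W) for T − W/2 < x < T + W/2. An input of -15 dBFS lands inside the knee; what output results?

x − T + W/2 = -15 − (-16) + 3 = 4.
GR = (1 − 1/4) × 4² / 12 = 0.75 × 16 / 12 = 1 dB.
Output = -15 − 1 = -16 dBFS.

-16 dBFS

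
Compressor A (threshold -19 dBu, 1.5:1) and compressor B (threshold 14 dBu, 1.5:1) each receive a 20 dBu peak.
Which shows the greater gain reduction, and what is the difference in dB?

A, by 11 dB

A: overshoot 39 dB → output overshoot 26 dB → GR 13 dB.
B: overshoot 6 dB → output overshoot 4 dB → GR 2 dB.
A reduces 11 dB more.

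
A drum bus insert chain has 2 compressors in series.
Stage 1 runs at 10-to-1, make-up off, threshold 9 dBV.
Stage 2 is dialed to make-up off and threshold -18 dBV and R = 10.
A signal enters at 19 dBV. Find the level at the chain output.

Stage 1: 10 dB above 9 dBV, reduced 10:1 to 1 dB above → 10 dBV.
Stage 2: overshoot 28 dB → 28/10 = 2.8 dB → -15.2 dBV.

-15.2 dBV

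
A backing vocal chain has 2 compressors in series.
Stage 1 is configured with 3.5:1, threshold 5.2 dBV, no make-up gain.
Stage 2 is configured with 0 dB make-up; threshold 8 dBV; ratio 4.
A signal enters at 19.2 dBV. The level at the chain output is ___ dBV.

Stage 1: overshoot 14 dB → 14/3.5 = 4 dB → 9.2 dBV.
Stage 2: overshoot 1.2 dB → 1.2/4 = 0.3 dB → 8.3 dBV.

8.3 dBV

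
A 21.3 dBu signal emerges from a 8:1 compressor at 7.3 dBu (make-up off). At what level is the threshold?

5.3 dBu

Let T be the threshold. Output overshoot = (input overshoot)/R, so 7.3 − T = (21.3 − T)/8.
8·(7.3 − T) = 21.3 − T → 7·T = 58.4 − 21.3 = 37.1.
T = 37.1/7 = 5.3 dBu.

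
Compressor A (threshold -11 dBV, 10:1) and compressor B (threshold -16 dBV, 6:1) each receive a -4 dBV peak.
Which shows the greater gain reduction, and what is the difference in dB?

A: 7 dB over, compressed to 0.7 dB over, so 6.3 dB of GR.
B: 12 dB over, compressed to 2 dB over, so 10 dB of GR.
B reduces 3.7 dB more.

B, by 3.7 dB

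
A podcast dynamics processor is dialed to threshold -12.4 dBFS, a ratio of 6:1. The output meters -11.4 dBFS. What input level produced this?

The compressed level sits -11.4 − (-12.4) = 1 dB over threshold.
Before 6:1 compression the overshoot was 1 × 6 = 6 dB, so input = -12.4 + 6 = -6.4 dBFS.

-6.4 dBFS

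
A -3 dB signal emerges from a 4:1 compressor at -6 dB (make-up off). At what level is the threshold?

-7 dB

Let T be the threshold. Output overshoot = (input overshoot)/R, so -6 − T = (-3 − T)/4.
4·(-6 − T) = -3 − T → 3·T = -24 − (-3) = -21.
T = -21/3 = -7 dB.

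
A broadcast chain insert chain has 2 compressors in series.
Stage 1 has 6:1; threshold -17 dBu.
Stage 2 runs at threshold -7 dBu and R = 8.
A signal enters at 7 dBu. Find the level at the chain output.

Stage 1: 7 dBu is 24 dB over -17 dBu; at 6:1 that becomes 4 dB over, giving -13 dBu.
Stage 2: -13 dBu is at or below the -7 dBu threshold — no compression; output -13 dBu.

-13 dBu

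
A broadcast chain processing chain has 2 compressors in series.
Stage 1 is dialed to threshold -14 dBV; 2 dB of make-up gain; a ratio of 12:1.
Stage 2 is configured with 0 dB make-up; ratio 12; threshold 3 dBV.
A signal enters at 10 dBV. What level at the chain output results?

Stage 1: 24 dB above -14 dBV, reduced 12:1 to 2 dB above → -12 dBV; +2 dB make-up → -10 dBV.
Stage 2: -10 dBV ≤ 3 dBV, so stage 2 doesn't engage; output -10 dBV.

-10 dBV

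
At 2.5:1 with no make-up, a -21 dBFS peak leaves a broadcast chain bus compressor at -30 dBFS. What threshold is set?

Input is 15 dB above T (since output overshoot × R = input overshoot: (-30 − T)·2.5 = -21 − T gives T = -36 dBFS).
Check: -36 + (-21 − (-36))/2.5 = -36 + 6 = -30 dBFS. ✓

-36 dBFS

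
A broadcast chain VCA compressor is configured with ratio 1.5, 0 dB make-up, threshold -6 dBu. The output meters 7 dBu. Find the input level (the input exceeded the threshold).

The compressed level sits 7 − (-6) = 13 dB over threshold.
Before 1.5:1 compression the overshoot was 13 × 1.5 = 19.5 dB, so input = -6 + 19.5 = 13.5 dBu.

13.5 dBu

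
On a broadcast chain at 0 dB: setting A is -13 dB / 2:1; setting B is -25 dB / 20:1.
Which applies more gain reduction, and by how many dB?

B, by 17.25 dB

A: GR = 13 − 13/2 = 6.5 dB.
B: GR = 25 − 25/20 = 23.75 dB.
Difference: 17.25 dB in favour of B.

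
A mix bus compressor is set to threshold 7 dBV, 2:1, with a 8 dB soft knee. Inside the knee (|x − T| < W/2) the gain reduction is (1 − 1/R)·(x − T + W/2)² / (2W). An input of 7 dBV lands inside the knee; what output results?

x − T + W/2 = 7 − 7 + 4 = 4.
GR = (1 − 1/2) × 4² / 16 = 0.5 × 16 / 16 = 0.5 dB.
Output = 7 − 0.5 = 6.5 dBV.

6.5 dBV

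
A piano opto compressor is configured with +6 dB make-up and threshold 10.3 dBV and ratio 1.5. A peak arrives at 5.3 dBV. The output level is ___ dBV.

5.3 dBV is 5 dB below the 10.3 dBV threshold, so no gain reduction is applied.
Make-up gain adds 6 dB: 5.3 + 6 = 11.3 dBV.

11.3 dBV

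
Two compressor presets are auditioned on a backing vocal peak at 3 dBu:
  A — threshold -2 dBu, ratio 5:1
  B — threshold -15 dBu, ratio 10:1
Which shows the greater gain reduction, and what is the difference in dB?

A: overshoot 5 dB → output overshoot 1 dB → GR 4 dB.
B: overshoot 18 dB → output overshoot 1.8 dB → GR 16.2 dB.
B applies 12.2 dB more gain reduction.

B, by 12.2 dB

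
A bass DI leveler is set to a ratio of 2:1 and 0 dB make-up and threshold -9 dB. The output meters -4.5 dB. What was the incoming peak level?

That's 4.5 dB above the -9 dB threshold.
Input overshoot = R × output overshoot = 9 dB → input = -9 + 9 = 0 dB.

0 dB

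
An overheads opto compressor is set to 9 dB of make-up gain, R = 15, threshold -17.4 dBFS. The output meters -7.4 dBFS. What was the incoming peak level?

Remove make-up: -7.4 − 9 = -16.4 dBFS.
Post-compression overshoot = -16.4 − (-17.4) = 1 dB.
Input overshoot = R × output overshoot = 15 dB → input = -17.4 + 15 = -2.4 dBFS.

-2.4 dBFS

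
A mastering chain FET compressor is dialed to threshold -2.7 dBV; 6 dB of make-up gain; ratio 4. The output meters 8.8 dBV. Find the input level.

Remove make-up: 8.8 − 6 = 2.8 dBV.
That's 5.5 dB above the -2.7 dBV threshold.
Input overshoot = R × output overshoot = 22 dB → input = -2.7 + 22 = 19.3 dBV.

19.3 dBV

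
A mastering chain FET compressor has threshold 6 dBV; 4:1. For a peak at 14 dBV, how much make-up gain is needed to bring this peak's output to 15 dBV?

7 dB

The peak compresses to 6 + 8/4 = 8 dBV.
To reach 15 dBV requires 15 − 8 = 7 dB of make-up.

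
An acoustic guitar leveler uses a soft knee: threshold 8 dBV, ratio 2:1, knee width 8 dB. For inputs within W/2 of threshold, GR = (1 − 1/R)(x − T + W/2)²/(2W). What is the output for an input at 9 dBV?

x − T + W/2 = 9 − 8 + 4 = 5.
GR = (1 − 1/2) × 5² / 16 = 0.5 × 25 / 16 = 0.78125 dB.
Output = 9 − 0.78125 = 8.21875 dBV.

8.21875 dBV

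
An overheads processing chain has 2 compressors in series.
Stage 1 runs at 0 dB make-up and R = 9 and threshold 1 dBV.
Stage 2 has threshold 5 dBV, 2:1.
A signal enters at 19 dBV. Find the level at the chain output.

Stage 1: 19 dBV is 18 dB over 1 dBV; at 9:1 that becomes 2 dB over, giving 3 dBV.
Stage 2: 3 dBV is at or below the 5 dBV threshold — no compression; output 3 dBV.

3 dBV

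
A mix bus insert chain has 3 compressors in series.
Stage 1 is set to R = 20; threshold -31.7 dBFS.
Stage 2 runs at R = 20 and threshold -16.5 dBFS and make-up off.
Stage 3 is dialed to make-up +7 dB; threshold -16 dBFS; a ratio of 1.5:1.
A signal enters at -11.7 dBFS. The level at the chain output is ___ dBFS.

Stage 1: -11.7 dBFS is 20 dB over -31.7 dBFS; at 20:1 that becomes 1 dB over, giving -30.7 dBFS.
Stage 2: below threshold (-30.7 ≤ -16.5); passes unchanged; output -30.7 dBFS.
Stage 3: -30.7 dBFS is at or below the -16 dBFS threshold — no compression; make-up brings it to -23.7 dBFS.

-23.7 dBFS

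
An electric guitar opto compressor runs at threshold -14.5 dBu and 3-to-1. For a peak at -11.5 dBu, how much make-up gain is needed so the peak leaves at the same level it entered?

The peak compresses to -14.5 + 3/3 = -13.5 dBu.
To reach -11.5 dBu requires -11.5 − (-13.5) = 2 dB of make-up.

2 dB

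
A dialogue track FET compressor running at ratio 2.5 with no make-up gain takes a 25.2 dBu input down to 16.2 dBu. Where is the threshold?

10.2 dBu

Gain reduction = 25.2 − 16.2 = 9 dB; output overshoot = GR / (R − 1) = 9 / 1.5 = 6 dB.
Threshold = output − output overshoot = 16.2 − 6 = 10.2 dBu.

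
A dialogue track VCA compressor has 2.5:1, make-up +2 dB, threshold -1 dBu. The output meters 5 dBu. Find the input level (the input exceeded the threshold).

Remove make-up: 5 − 2 = 3 dBu.
That's 4 dB above the -1 dBu threshold.
Undo the ratio: input overshoot = 4 × 2.5 = 10 dB, giving input = 9 dBu.

9 dBu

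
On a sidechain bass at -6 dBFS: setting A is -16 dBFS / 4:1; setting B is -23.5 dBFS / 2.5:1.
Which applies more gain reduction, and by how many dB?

A: 10 dB over, compressed to 2.5 dB over, so 7.5 dB of GR.
B: 17.5 dB over, compressed to 7 dB over, so 10.5 dB of GR.
Difference: 3 dB in favour of B.

B, by 3 dB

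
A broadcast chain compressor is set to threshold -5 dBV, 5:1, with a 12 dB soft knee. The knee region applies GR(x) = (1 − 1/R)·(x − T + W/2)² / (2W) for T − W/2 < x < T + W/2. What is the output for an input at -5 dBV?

-6.2 dBV

x − T + W/2 = -5 − (-5) + 6 = 6.
GR = (1 − 1/5) × 6² / 24 = 0.8 × 36 / 24 = 1.2 dB.
Output = -5 − 1.2 = -6.2 dBV.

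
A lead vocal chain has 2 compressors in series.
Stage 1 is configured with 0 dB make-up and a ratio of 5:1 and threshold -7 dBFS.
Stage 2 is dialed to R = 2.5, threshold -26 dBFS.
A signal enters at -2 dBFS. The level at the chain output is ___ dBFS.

-18 dBFS

Stage 1: -2 dBFS is 5 dB over -7 dBFS; at 5:1 that becomes 1 dB over, giving -6 dBFS.
Stage 2: 20 dB above -26 dBFS, reduced 2.5:1 to 8 dB above → -18 dBFS.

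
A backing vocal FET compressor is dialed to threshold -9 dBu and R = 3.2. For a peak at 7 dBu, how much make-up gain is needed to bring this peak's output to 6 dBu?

Overshoot 16 dB → 16/3.2 = 5 dB after compression, so the compressed level is -9 + 5 = -4 dBu.
Make-up = target − compressed = 6 − (-4) = 10 dB.

10 dB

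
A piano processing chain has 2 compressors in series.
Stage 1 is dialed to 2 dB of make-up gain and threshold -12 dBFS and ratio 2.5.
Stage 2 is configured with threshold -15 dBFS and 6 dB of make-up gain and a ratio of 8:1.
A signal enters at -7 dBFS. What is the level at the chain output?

Stage 1: 5 dB above -12 dBFS, reduced 2.5:1 to 2 dB above → -10 dBFS; +2 dB make-up → -8 dBFS.
Stage 2: -8 dBFS is 7 dB over -15 dBFS; at 8:1 that becomes 0.875 dB over, giving -14.125 dBFS; +6 dB make-up → -8.125 dBFS.

-8.125 dBFS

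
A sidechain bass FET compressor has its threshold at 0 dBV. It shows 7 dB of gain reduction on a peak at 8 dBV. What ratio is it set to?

8:1

Input overshoot = 8 − 0 = 8 dB.
Output overshoot = 8 − 7 = 1 dB.
Ratio = input overshoot / output overshoot = 8 / 1 = 8.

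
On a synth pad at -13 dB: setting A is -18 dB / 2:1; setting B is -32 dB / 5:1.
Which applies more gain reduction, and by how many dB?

B, by 12.7 dB

A: 5 dB over, compressed to 2.5 dB over, so 2.5 dB of GR.
B: 19 dB over, compressed to 3.8 dB over, so 15.2 dB of GR.
B applies 12.7 dB more gain reduction.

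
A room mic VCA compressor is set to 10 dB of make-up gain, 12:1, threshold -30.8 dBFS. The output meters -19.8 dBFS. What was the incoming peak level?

-18.8 dBFS

Remove make-up: -19.8 − 10 = -29.8 dBFS.
The compressed level sits -29.8 − (-30.8) = 1 dB over threshold.
Input overshoot = R × output overshoot = 12 dB → input = -30.8 + 12 = -18.8 dBFS.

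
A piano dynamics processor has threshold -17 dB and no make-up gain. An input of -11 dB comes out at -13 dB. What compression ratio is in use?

1.5:1

Input overshoot = -11 − (-17) = 6 dB; output overshoot = -13 − (-17) = 4 dB.
Ratio = 6 / 4 = 1.5.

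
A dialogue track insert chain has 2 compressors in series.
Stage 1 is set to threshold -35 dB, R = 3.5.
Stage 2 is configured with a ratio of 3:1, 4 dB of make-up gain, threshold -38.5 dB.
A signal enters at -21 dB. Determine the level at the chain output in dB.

-32 dB

Stage 1: overshoot 14 dB → 14/3.5 = 4 dB → -31 dB.
Stage 2: 7.5 dB above -38.5 dB, reduced 3:1 to 2.5 dB above → -36 dB; +4 dB make-up → -32 dB.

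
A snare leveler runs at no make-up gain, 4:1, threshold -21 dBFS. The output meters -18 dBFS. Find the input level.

-9 dBFS

That's 3 dB above the -21 dBFS threshold.
Undo the ratio: input overshoot = 3 × 4 = 12 dB, giving input = -9 dBFS.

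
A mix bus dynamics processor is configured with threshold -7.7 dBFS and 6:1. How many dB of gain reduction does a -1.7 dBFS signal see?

5 dB

Overshoot = -1.7 − (-7.7) = 6 dB.
After 6:1 compression the overshoot becomes 6/6 = 1 dB.
GR = overshoot in − overshoot out = 6 − 1 = 5 dB.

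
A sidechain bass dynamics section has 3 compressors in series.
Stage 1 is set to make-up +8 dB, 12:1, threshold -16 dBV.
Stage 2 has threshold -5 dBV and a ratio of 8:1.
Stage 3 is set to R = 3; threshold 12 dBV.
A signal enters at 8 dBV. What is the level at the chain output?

-6 dBV

Stage 1: overshoot 24 dB → 24/12 = 2 dB → -14 dBV; +8 dB make-up → -6 dBV.
Stage 2: -6 dBV ≤ -5 dBV, so stage 2 doesn't engage; output -6 dBV.
Stage 3: below threshold (-6 ≤ 12); passes unchanged; output -6 dBV.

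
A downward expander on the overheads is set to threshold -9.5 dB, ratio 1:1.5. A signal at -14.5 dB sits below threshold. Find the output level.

-17 dB

Undershoot = (-9.5) − (-14.5) = 5 dB.
At 1:1.5, that expands to 7.5 dB under threshold.
Output = -9.5 − 7.5 = -17 dB.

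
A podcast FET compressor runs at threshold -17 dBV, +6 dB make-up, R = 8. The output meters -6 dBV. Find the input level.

23 dBV

Before make-up, the level was -6 − 6 = -12 dBV.
The compressed level sits -12 − (-17) = 5 dB over threshold.
Undo the ratio: input overshoot = 5 × 8 = 40 dB, giving input = 23 dBV.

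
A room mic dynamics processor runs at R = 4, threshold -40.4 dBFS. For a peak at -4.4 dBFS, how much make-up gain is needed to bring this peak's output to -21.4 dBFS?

10 dB

Without make-up, output = threshold + overshoot/4 = -40.4 + 9 = -31.4 dBFS.
Gap to target: 10 dB.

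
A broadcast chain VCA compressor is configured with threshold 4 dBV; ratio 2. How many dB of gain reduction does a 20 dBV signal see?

20 dBV exceeds the threshold by 16 dB.
A 2:1 ratio leaves 8 dB of that excess.
GR = overshoot in − overshoot out = 16 − 8 = 8 dB.

8 dB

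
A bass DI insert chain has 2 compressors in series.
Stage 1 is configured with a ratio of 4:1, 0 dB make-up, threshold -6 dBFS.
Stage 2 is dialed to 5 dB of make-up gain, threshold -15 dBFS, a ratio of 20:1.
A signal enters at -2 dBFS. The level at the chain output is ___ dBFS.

-9.5 dBFS

Stage 1: overshoot 4 dB → 4/4 = 1 dB → -5 dBFS.
Stage 2: -5 dBFS is 10 dB over -15 dBFS; at 20:1 that becomes 0.5 dB over, giving -14.5 dBFS; +5 dB make-up → -9.5 dBFS.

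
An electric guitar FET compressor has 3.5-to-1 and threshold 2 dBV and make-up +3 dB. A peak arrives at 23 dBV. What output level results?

The input is 21 dB above the 2 dBV threshold.
The 21 dB excess becomes 6 dB after 3.5:1 reduction.
That puts the output at 8 dBV; make-up adds 3 dB, giving 11 dBV.

11 dBV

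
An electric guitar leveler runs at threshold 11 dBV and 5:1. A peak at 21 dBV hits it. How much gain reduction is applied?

8 dB

Overshoot = 21 − 11 = 10 dB.
At 5:1, output sits 10/5 = 2 dB above threshold.
GR = overshoot in − overshoot out = 10 − 2 = 8 dB.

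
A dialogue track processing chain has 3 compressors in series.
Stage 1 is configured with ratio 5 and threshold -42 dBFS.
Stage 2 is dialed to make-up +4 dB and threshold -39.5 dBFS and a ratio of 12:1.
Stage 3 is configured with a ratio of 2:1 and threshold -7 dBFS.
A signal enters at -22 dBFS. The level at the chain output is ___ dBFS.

Stage 1: 20 dB above -42 dBFS, reduced 5:1 to 4 dB above → -38 dBFS.
Stage 2: -38 dBFS is 1.5 dB over -39.5 dBFS; at 12:1 that becomes 0.125 dB over, giving -39.375 dBFS; +4 dB make-up → -35.375 dBFS.
Stage 3: -35.375 dBFS is at or below the -7 dBFS threshold — no compression; output -35.375 dBFS.

-35.375 dBFS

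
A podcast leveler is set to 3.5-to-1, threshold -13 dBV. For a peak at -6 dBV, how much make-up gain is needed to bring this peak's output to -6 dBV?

The peak compresses to -13 + 7/3.5 = -11 dBV.
To reach -6 dBV requires -6 − (-11) = 5 dB of make-up.

5 dB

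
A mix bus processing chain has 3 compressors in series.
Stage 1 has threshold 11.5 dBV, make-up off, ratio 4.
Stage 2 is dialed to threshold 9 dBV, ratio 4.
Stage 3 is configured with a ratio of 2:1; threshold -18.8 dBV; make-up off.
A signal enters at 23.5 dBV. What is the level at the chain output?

Stage 1: 12 dB above 11.5 dBV, reduced 4:1 to 3 dB above → 14.5 dBV.
Stage 2: 14.5 dBV is 5.5 dB over 9 dBV; at 4:1 that becomes 1.375 dB over, giving 10.375 dBV.
Stage 3: 10.375 dBV is 29.175 dB over -18.8 dBV; at 2:1 that becomes 14.5875 dB over, giving -4.2125 dBV.

-4.2125 dBV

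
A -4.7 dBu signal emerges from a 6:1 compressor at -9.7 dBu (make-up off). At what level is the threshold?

-10.7 dBu

Input is 6 dB above T (since output overshoot × R = input overshoot: (-9.7 − T)·6 = -4.7 − T gives T = -10.7 dBu).
Check: -10.7 + (-4.7 − (-10.7))/6 = -10.7 + 1 = -9.7 dBu. ✓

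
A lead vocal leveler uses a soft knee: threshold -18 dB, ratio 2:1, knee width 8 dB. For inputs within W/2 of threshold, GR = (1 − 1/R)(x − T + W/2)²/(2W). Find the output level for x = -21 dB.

-21.03125 dB

x − T + W/2 = -21 − (-18) + 4 = 1.
GR = (1 − 1/2) × 1² / 16 = 0.5 × 1 / 16 = 0.03125 dB.
Output = -21 − 0.03125 = -21.03125 dB.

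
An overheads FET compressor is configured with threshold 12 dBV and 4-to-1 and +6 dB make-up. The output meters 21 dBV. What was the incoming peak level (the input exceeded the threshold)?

24 dBV

Before make-up, the level was 21 − 6 = 15 dBV.
That's 3 dB above the 12 dBV threshold.
Before 4:1 compression the overshoot was 3 × 4 = 12 dB, so input = 12 + 12 = 24 dBV.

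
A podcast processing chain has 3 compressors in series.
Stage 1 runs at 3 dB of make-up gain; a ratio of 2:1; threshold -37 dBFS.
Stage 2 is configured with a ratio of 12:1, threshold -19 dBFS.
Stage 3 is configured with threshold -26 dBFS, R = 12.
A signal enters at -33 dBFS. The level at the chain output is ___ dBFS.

-32 dBFS

Stage 1: -33 dBFS is 4 dB over -37 dBFS; at 2:1 that becomes 2 dB over, giving -35 dBFS; +3 dB make-up → -32 dBFS.
Stage 2: -32 dBFS ≤ -19 dBFS, so stage 2 doesn't engage; output -32 dBFS.
Stage 3: -32 dBFS ≤ -26 dBFS, so stage 3 doesn't engage; output -32 dBFS.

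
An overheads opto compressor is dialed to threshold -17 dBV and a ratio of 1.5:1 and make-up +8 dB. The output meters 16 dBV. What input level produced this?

20.5 dBV

Stripping the +8 dB make-up gives 8 dBV at the gain stage.
That's 25 dB above the -17 dBV threshold.
Input overshoot = R × output overshoot = 37.5 dB → input = -17 + 37.5 = 20.5 dBV.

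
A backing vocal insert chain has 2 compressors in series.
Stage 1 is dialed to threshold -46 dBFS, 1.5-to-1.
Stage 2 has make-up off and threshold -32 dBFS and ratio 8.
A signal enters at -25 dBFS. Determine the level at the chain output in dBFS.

Stage 1: -25 dBFS is 21 dB over -46 dBFS; at 1.5:1 that becomes 14 dB over, giving -32 dBFS.
Stage 2: -32 dBFS ≤ -32 dBFS, so stage 2 doesn't engage; output -32 dBFS.

-32 dBFS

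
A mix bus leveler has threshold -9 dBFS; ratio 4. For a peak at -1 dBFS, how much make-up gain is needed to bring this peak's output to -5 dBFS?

2 dB

Without make-up, output = threshold + overshoot/4 = -9 + 2 = -7 dBFS.
Gap to target: 2 dB.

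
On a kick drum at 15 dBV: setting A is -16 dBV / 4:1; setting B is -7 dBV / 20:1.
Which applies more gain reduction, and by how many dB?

A: 31 dB over, compressed to 7.75 dB over, so 23.25 dB of GR.
B: 22 dB over, compressed to 1.1 dB over, so 20.9 dB of GR.
A reduces 2.35 dB more.

A, by 2.35 dB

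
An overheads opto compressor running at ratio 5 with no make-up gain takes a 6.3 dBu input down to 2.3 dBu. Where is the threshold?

1.3 dBu

Input is 5 dB above T (since output overshoot × R = input overshoot: (2.3 − T)·5 = 6.3 − T gives T = 1.3 dBu).
Check: 1.3 + (6.3 − 1.3)/5 = 1.3 + 1 = 2.3 dBu. ✓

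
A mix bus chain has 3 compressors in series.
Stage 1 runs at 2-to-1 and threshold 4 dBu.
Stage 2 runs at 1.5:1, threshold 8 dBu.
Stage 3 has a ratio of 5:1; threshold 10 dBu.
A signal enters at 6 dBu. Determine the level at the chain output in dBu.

5 dBu

Stage 1: 2 dB above 4 dBu, reduced 2:1 to 1 dB above → 5 dBu.
Stage 2: below threshold (5 ≤ 8); passes unchanged; output 5 dBu.
Stage 3: 5 dBu ≤ 10 dBu, so stage 3 doesn't engage; output 5 dBu.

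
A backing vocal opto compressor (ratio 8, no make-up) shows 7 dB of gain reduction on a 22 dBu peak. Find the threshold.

Input is 8 dB above T (since output overshoot × R = input overshoot: (15 − T)·8 = 22 − T gives T = 14 dBu).
Check: 14 + (22 − 14)/8 = 14 + 1 = 15 dBu. ✓

14 dBu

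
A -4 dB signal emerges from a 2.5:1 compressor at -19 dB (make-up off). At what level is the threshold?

Let T be the threshold. Output overshoot = (input overshoot)/R, so -19 − T = (-4 − T)/2.5.
2.5·(-19 − T) = -4 − T → 1.5·T = -47.5 − (-4) = -43.5.
T = -43.5/1.5 = -29 dB.

-29 dB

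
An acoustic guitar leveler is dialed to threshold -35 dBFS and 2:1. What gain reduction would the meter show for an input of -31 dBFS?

Overshoot = -31 − (-35) = 4 dB.
After 2:1 compression the overshoot becomes 4/2 = 2 dB.
So the signal is attenuated by 4 − 2 = 2 dB.

2 dB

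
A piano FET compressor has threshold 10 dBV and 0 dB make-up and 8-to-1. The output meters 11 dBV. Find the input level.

18 dBV

That's 1 dB above the 10 dBV threshold.
Undo the ratio: input overshoot = 1 × 8 = 8 dB, giving input = 18 dBV.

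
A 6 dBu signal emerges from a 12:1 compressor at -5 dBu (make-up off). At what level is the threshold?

-6 dBu

Let T be the threshold. Output overshoot = (input overshoot)/R, so -5 − T = (6 − T)/12.
12·(-5 − T) = 6 − T → 11·T = -60 − 6 = -66.
T = -66/11 = -6 dBu.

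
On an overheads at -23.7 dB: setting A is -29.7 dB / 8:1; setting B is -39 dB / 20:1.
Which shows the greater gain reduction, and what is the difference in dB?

B, by 9.285 dB

A: 6 dB over, compressed to 0.75 dB over, so 5.25 dB of GR.
B: 15.3 dB over, compressed to 0.765 dB over, so 14.535 dB of GR.
B reduces 9.285 dB more.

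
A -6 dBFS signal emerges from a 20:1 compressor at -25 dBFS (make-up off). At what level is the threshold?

-26 dBFS

Gain reduction = -6 − (-25) = 19 dB; output overshoot = GR / (R − 1) = 19 / 19 = 1 dB.
Threshold = output − output overshoot = -25 − 1 = -26 dBFS.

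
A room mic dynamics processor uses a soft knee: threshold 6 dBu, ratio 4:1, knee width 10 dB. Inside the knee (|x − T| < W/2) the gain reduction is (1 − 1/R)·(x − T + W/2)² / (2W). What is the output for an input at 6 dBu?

x − T + W/2 = 6 − 6 + 5 = 5.
GR = (1 − 1/4) × 5² / 20 = 0.75 × 25 / 20 = 0.9375 dB.
Output = 6 − 0.9375 = 5.0625 dBu.

5.0625 dBu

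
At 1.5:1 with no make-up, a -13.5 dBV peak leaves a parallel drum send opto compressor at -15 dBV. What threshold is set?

Input is 4.5 dB above T (since output overshoot × R = input overshoot: (-15 − T)·1.5 = -13.5 − T gives T = -18 dBV).
Check: -18 + (-13.5 − (-18))/1.5 = -18 + 3 = -15 dBV. ✓

-18 dBV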